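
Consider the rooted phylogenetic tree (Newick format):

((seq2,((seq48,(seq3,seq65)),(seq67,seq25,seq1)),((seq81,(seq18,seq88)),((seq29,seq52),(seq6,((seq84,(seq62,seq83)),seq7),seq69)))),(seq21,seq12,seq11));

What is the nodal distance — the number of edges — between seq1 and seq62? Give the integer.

10

The MRCA of seq1 and seq62 is the node subtending (seq2,((seq48,(seq3,seq65)),(seq67,seq25,seq1)),((seq81,(seq18,seq88)),((seq29,seq52),(seq6,((seq84,(seq62,seq83)),seq7),seq69)))).
From seq1 up to that node: 3 branches. From seq62 up to the same node: 7 branches. Total: 3 + 7 = 10.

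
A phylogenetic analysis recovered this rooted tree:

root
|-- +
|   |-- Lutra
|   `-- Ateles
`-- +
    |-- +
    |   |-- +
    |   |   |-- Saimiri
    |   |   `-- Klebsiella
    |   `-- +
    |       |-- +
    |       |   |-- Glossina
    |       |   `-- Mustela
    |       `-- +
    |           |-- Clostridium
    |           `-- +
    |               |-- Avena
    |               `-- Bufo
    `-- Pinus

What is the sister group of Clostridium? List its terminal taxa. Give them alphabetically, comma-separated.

Avena, Bufo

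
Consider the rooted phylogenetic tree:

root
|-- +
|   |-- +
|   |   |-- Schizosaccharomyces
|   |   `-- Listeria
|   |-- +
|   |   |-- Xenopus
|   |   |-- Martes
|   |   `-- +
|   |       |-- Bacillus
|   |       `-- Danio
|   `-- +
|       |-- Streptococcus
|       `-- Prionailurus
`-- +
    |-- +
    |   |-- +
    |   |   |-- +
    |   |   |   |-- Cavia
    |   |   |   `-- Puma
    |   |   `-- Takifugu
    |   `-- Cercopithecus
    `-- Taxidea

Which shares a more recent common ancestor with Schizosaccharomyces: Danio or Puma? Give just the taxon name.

Danio

The MRCA of Schizosaccharomyces and Danio subtends ((Schizosaccharomyces,Listeria),(Xenopus,Martes,(Bacillus,Danio)),(Streptococcus,Prionailurus)) (8 taxa).
The MRCA of Schizosaccharomyces and Puma is the root, subtending the entire tree (13 taxa).
The first is nested inside the second, so Schizosaccharomyces shares a more recent common ancestor with Danio.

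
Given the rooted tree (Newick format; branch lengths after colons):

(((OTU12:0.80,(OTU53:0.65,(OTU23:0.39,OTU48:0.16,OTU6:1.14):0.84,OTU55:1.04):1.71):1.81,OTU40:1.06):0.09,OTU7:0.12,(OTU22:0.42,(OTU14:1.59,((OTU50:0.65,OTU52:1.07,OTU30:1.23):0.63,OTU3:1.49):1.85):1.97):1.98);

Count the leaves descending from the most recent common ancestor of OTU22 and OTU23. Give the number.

14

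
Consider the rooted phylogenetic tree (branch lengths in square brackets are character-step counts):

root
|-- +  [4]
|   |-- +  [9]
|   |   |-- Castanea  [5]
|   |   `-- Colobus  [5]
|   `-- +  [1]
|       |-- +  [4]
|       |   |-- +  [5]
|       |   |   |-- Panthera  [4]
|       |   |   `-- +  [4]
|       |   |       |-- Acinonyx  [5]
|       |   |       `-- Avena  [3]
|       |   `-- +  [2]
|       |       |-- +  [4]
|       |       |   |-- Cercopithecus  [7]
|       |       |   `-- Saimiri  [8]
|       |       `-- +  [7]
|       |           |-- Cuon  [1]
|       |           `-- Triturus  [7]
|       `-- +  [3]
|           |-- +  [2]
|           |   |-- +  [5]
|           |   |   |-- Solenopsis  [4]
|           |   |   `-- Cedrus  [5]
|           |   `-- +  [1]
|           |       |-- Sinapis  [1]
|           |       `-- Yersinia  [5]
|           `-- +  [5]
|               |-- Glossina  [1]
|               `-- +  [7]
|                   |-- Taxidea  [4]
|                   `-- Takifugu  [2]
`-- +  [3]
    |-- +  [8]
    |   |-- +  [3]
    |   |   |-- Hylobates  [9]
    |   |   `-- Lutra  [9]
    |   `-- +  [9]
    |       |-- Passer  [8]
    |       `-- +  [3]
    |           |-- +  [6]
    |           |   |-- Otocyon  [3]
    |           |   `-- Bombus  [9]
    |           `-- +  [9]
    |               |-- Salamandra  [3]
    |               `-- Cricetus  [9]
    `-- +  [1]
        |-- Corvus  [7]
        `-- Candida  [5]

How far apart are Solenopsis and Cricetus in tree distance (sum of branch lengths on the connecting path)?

The path runs Solenopsis → … → MRCA → … → Cricetus; the MRCA is the root of the tree.
Branch lengths along that path: 4 + 5 + 2 + 3 + 1 + 4 + 3 + 8 + 9 + 3 + 9 + 9 = 60.

60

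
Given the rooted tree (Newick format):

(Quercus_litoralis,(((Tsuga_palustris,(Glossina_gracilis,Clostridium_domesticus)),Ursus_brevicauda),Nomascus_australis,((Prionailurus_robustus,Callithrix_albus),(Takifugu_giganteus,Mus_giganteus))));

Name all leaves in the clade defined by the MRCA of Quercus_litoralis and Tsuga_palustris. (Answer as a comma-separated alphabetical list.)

Callithrix_albus, Clostridium_domesticus, Glossina_gracilis, Mus_giganteus, Nomascus_australis, Prionailurus_robustus, Quercus_litoralis, Takifugu_giganteus, Tsuga_palustris, Ursus_brevicauda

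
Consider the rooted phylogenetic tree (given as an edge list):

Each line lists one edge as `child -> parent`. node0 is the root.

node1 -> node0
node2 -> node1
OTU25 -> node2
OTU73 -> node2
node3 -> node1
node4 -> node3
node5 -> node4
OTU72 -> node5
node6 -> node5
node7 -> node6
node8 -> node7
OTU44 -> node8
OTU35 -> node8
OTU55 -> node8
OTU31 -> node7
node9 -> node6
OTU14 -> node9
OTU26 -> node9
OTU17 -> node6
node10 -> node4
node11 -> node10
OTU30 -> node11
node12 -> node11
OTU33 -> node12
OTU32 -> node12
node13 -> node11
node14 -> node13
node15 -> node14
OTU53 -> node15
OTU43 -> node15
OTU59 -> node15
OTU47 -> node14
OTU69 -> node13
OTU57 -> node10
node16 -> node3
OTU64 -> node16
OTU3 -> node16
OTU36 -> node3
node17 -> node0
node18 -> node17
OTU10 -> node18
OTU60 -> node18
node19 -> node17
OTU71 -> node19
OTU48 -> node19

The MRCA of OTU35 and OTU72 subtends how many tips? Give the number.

8

The MRCA of OTU35 and OTU72 is the node subtending (OTU72,(((OTU44,OTU35,OTU55),OTU31),(OTU14,OTU26),OTU17)).
That clade contains 8 terminal taxa: OTU14, OTU17, OTU26, OTU31, OTU35, OTU44, OTU55, OTU72.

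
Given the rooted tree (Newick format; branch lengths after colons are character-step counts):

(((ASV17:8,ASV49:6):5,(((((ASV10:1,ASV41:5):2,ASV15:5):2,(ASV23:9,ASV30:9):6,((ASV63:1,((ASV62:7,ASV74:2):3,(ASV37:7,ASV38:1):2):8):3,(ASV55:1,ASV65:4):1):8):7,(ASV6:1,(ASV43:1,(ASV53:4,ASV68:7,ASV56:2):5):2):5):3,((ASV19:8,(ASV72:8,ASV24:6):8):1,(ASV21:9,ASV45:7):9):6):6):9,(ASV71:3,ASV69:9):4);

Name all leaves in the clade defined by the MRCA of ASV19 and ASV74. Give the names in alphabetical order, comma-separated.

Tracing ASV19: it sits inside (ASV19,(ASV72,ASV24)).
Tracing ASV74: it sits inside (ASV62,ASV74).
The smallest clade enclosing both is (((((ASV10,ASV41),ASV15),(ASV23,ASV30),((ASV63,((ASV62,ASV74),(ASV37,ASV38))),(ASV55,ASV65))),(ASV6,(ASV43,(ASV53,ASV68,ASV56)))),((ASV19,(ASV72,ASV24)),(ASV21,ASV45))); the answer is its 22 terminal taxa in alphabetical order.

ASV10, ASV15, ASV19, ASV21, ASV23, ASV24, ASV30, ASV37, ASV38, ASV41, ASV43, ASV45, ASV53, ASV55, ASV56, ASV6, ASV62, ASV63, ASV65, ASV68, ASV72, ASV74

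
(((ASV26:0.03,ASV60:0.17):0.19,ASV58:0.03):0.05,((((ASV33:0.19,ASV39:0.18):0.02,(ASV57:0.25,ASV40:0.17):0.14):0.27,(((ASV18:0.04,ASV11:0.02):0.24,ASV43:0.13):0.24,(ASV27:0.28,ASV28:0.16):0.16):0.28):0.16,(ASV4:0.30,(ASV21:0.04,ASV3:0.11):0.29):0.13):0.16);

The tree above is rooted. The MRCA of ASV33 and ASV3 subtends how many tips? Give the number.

12

The MRCA of ASV33 and ASV3 is the node subtending ((((ASV33,ASV39),(ASV57,ASV40)),(((ASV18,ASV11),ASV43),(ASV27,ASV28))),(ASV4,(ASV21,ASV3))).
That clade contains 12 terminal taxa: ASV11, ASV18, ASV21, ASV27, ASV28, ASV3, ASV33, ASV39, ASV4, ASV40, ASV43, ASV57.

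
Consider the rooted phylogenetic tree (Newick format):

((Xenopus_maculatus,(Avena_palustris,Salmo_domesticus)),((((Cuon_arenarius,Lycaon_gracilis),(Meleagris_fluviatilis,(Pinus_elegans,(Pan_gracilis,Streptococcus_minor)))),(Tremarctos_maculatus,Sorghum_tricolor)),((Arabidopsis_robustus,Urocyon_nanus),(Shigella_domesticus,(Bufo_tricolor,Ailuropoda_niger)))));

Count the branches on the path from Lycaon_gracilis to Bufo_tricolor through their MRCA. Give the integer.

8

The MRCA of Lycaon_gracilis and Bufo_tricolor is the node subtending ((((Cuon_arenarius,Lycaon_gracilis),(Meleagris_fluviatilis,(Pinus_elegans,(Pan_gracilis,Streptococcus_minor)))),(Tremarctos_maculatus,Sorghum_tricolor)),((Arabidopsis_robustus,Urocyon_nanus),(Shigella_domesticus,(Bufo_tricolor,Ailuropoda_niger)))).
From Lycaon_gracilis up to that node: 4 branches. From Bufo_tricolor up to the same node: 4 branches. Total: 4 + 4 = 8.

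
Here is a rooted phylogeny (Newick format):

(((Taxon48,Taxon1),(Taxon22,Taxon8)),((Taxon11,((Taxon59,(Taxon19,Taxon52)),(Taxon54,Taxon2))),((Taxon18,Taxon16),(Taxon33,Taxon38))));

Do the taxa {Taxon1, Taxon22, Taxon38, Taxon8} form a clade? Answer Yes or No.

The MRCA of the listed taxa is the root, so the smallest clade containing them is the whole tree.
That clade also contains Taxon11, Taxon16, Taxon18, Taxon19, Taxon2, Taxon33, Taxon48, Taxon52, Taxon54, Taxon59, which are not in the proposed group, so the group is not monophyletic.

No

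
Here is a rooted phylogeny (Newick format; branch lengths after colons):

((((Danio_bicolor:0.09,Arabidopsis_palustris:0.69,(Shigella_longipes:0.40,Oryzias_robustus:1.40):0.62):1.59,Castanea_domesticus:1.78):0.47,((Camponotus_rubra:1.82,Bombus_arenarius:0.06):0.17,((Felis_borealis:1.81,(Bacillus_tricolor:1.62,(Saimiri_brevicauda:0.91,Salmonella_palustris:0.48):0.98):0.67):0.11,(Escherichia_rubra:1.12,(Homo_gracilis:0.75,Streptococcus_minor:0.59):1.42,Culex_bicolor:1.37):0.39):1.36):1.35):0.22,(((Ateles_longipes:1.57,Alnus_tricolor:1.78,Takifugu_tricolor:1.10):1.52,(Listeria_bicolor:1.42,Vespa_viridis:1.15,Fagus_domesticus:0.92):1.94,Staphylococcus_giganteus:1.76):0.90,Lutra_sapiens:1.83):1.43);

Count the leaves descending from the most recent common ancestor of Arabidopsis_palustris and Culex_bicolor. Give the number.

15

The MRCA of Arabidopsis_palustris and Culex_bicolor is the node subtending (((Danio_bicolor,Arabidopsis_palustris,(Shigella_longipes,Oryzias_robustus)),Castanea_domesticus),((Camponotus_rubra,Bombus_arenarius),((Felis_borealis,(Bacillus_tricolor,(Saimiri_brevicauda,Salmonella_palustris))),(Escherichia_rubra,(Homo_gracilis,Streptococcus_minor),Culex_bicolor)))).
That clade contains 15 terminal taxa: Arabidopsis_palustris, Bacillus_tricolor, Bombus_arenarius, Camponotus_rubra, Castanea_domesticus, Culex_bicolor, Danio_bicolor, Escherichia_rubra, Felis_borealis, Homo_gracilis, Oryzias_robustus, Saimiri_brevicauda, Salmonella_palustris, Shigella_longipes, Streptococcus_minor.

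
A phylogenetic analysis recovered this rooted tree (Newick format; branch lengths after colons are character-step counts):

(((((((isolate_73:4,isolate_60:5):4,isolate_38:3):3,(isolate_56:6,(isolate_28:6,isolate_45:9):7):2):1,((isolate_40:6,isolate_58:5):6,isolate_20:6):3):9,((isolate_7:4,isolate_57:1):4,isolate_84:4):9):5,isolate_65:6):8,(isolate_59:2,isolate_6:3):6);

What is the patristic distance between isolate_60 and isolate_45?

The path runs isolate_60 → … → MRCA → … → isolate_45; the MRCA is the node subtending (((isolate_73,isolate_60),isolate_38),(isolate_56,(isolate_28,isolate_45))).
Branch lengths along that path: 5 + 4 + 3 + 2 + 7 + 9 = 30.

30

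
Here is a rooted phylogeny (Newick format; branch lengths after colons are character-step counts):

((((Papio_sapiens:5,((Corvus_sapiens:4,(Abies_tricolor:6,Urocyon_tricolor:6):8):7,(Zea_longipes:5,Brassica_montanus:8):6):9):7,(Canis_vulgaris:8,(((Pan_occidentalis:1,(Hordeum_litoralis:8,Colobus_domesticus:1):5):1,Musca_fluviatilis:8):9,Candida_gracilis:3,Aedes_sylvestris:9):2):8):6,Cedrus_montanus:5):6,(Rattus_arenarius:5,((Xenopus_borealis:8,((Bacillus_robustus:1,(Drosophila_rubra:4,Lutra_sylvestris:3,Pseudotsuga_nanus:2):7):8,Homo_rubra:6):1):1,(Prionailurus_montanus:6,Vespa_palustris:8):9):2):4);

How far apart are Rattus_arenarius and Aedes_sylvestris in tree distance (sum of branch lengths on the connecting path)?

40

The path runs Rattus_arenarius → … → MRCA → … → Aedes_sylvestris; the MRCA is the root of the tree.
Branch lengths along that path: 5 + 4 + 6 + 6 + 8 + 2 + 9 = 40.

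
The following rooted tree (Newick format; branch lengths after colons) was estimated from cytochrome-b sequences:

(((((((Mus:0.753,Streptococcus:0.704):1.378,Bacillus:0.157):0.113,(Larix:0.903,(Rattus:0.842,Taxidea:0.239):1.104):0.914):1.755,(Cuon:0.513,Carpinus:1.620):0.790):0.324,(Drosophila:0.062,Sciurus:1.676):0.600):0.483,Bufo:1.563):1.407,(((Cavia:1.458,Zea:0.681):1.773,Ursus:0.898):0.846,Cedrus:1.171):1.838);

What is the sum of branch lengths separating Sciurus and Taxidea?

6.612

The path runs Sciurus → … → MRCA → … → Taxidea; the MRCA is the node subtending (((((Mus,Streptococcus),Bacillus),(Larix,(Rattus,Taxidea))),(Cuon,Carpinus)),(Drosophila,Sciurus)).
Branch lengths along that path: 1.676 + 0.600 + 0.324 + 1.755 + 0.914 + 1.104 + 0.239 = 6.612.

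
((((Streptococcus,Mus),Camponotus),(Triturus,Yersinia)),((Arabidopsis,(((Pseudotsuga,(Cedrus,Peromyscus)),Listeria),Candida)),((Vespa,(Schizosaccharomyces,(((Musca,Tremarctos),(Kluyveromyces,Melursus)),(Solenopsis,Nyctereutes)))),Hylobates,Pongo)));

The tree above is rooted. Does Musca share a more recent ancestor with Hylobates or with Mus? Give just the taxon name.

The MRCA of Musca and Hylobates subtends ((Vespa,(Schizosaccharomyces,(((Musca,Tremarctos),(Kluyveromyces,Melursus)),(Solenopsis,Nyctereutes)))),Hylobates,Pongo) (10 taxa).
The MRCA of Musca and Mus is the root, subtending the entire tree (21 taxa).
The first is nested inside the second, so Musca shares a more recent common ancestor with Hylobates.

Hylobates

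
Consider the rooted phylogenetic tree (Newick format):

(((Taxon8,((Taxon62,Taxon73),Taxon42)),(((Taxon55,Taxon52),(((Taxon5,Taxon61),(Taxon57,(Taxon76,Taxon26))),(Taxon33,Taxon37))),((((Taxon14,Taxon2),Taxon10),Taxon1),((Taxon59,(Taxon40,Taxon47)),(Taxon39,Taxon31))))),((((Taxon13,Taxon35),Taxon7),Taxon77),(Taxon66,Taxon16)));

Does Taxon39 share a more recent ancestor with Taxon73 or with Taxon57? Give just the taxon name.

Taxon57

The MRCA of Taxon39 and Taxon57 subtends (((Taxon55,Taxon52),(((Taxon5,Taxon61),(Taxon57,(Taxon76,Taxon26))),(Taxon33,Taxon37))),((((Taxon14,Taxon2),Taxon10),Taxon1),((Taxon59,(Taxon40,Taxon47)),(Taxon39,Taxon31)))) (18 taxa).
The MRCA of Taxon39 and Taxon73 subtends ((Taxon8,((Taxon62,Taxon73),Taxon42)),(((Taxon55,Taxon52),(((Taxon5,Taxon61),(Taxon57,(Taxon76,Taxon26))),(Taxon33,Taxon37))),((((Taxon14,Taxon2),Taxon10),Taxon1),((Taxon59,(Taxon40,Taxon47)),(Taxon39,Taxon31))))) (22 taxa).
The first is nested inside the second, so Taxon39 shares a more recent common ancestor with Taxon57.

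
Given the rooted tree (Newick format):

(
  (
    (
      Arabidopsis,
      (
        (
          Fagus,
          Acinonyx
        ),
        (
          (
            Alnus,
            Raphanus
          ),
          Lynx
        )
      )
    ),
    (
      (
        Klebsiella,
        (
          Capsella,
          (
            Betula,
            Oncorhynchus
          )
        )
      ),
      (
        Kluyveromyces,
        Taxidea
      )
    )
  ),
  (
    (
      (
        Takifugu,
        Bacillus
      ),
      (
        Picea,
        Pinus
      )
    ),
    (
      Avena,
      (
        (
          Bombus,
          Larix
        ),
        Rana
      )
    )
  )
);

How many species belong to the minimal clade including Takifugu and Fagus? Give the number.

20

The MRCA of Takifugu and Fagus is the root, so the clade is the entire tree.
That clade contains 20 terminal taxa: Acinonyx, Alnus, Arabidopsis, Avena, Bacillus, Betula, Bombus, Capsella, Fagus, Klebsiella, Kluyveromyces, Larix, Lynx, Oncorhynchus, Picea, Pinus, Rana, Raphanus, Takifugu, Taxidea.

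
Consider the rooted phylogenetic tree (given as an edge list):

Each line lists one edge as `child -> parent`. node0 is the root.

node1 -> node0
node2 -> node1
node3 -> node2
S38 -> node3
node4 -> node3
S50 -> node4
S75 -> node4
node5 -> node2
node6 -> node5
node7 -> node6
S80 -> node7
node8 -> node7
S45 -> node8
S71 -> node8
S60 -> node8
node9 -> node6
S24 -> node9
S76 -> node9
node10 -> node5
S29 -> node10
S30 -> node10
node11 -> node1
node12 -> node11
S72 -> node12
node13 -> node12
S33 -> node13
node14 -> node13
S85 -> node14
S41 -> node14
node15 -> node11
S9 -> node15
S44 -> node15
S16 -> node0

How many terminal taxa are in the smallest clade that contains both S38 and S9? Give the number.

17

The MRCA of S38 and S9 is the node subtending (((S38,(S50,S75)),(((S80,(S45,S71,S60)),(S24,S76)),(S29,S30))),((S72,(S33,(S85,S41))),(S9,S44))).
That clade contains 17 terminal taxa: S24, S29, S30, S33, S38, S41, S44, S45, S50, S60, S71, S72, S75, S76, S80, S85, S9.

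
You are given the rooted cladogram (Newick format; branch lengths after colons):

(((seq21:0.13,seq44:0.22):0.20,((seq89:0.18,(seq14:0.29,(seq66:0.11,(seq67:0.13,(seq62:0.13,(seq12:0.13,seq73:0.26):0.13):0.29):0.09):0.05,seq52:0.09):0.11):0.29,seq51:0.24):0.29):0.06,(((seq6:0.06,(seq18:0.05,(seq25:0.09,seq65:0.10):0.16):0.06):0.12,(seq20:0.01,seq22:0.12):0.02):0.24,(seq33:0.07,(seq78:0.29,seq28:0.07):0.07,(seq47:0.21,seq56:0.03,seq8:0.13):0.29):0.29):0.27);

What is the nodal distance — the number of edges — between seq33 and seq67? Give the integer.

The MRCA of seq33 and seq67 is the root of the tree.
From seq33 up to that node: 3 branches. From seq67 up to the same node: 7 branches. Total: 3 + 7 = 10.

10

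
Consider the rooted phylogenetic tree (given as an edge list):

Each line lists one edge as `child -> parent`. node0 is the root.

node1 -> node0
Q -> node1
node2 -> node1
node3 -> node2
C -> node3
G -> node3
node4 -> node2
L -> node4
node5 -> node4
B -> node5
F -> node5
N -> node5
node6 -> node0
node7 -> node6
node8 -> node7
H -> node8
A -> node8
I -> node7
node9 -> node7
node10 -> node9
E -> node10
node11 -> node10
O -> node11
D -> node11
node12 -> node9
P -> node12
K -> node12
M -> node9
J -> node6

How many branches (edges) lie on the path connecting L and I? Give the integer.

The MRCA of L and I is the root of the tree.
From L up to that node: 4 branches. From I up to the same node: 3 branches. Total: 4 + 3 = 7.

7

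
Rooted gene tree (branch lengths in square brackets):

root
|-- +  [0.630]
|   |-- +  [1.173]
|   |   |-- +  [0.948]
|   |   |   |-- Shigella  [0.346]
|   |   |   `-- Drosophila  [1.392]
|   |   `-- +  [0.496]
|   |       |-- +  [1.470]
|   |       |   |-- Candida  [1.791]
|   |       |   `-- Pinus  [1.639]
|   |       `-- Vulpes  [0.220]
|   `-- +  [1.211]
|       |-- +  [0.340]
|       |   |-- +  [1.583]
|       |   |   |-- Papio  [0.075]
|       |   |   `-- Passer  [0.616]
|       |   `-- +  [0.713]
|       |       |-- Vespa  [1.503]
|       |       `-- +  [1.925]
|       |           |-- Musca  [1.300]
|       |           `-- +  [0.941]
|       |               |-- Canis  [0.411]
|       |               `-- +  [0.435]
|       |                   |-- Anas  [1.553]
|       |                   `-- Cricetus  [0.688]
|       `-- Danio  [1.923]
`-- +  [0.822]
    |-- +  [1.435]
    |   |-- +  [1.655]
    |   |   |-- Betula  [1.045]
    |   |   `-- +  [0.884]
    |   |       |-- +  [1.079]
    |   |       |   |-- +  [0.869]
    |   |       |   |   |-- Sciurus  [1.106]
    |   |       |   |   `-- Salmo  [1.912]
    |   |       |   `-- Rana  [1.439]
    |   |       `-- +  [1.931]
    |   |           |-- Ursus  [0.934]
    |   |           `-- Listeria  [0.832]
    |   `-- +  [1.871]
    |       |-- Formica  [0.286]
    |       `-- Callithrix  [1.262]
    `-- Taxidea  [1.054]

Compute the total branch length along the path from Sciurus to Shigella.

10.947

The path runs Sciurus → … → MRCA → … → Shigella; the MRCA is the root of the tree.
Branch lengths along that path: 1.106 + 0.869 + 1.079 + 0.884 + 1.655 + 1.435 + 0.822 + 0.630 + 1.173 + 0.948 + 0.346 = 10.947.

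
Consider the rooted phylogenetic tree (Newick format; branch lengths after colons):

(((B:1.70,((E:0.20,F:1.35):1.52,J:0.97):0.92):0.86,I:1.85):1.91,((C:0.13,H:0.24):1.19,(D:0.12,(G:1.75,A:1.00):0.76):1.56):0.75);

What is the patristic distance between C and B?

6.54

The path runs C → … → MRCA → … → B; the MRCA is the root of the tree.
Branch lengths along that path: 0.13 + 1.19 + 0.75 + 1.91 + 0.86 + 1.70 = 6.54.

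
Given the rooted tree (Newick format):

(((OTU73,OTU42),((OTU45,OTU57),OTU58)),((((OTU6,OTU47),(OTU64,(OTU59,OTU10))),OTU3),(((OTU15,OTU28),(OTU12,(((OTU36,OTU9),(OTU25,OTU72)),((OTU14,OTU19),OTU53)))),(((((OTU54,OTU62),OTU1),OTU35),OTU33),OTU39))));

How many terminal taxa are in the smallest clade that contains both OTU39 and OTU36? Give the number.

16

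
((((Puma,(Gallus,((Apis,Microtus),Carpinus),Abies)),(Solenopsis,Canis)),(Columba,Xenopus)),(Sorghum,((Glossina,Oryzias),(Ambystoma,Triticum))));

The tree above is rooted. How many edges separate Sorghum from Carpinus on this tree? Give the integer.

The MRCA of Sorghum and Carpinus is the root of the tree.
From Sorghum up to that node: 2 branches. From Carpinus up to the same node: 6 branches. Total: 2 + 6 = 8.

8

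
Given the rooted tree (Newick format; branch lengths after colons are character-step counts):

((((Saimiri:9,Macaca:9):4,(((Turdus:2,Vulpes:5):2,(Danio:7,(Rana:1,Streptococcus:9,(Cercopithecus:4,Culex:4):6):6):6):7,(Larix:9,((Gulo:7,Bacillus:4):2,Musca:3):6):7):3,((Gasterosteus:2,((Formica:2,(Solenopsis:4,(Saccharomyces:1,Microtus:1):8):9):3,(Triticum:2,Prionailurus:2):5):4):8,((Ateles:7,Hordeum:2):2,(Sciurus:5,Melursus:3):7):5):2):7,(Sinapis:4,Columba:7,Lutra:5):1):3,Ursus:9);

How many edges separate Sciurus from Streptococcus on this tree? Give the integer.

The MRCA of Sciurus and Streptococcus is the node subtending ((Saimiri,Macaca),(((Turdus,Vulpes),(Danio,(Rana,Streptococcus,(Cercopithecus,Culex)))),(Larix,((Gulo,Bacillus),Musca))),((Gasterosteus,((Formica,(Solenopsis,(Saccharomyces,Microtus))),(Triticum,Prionailurus))),((Ateles,Hordeum),(Sciurus,Melursus)))).
From Sciurus up to that node: 4 branches. From Streptococcus up to the same node: 5 branches. Total: 4 + 5 = 9.

9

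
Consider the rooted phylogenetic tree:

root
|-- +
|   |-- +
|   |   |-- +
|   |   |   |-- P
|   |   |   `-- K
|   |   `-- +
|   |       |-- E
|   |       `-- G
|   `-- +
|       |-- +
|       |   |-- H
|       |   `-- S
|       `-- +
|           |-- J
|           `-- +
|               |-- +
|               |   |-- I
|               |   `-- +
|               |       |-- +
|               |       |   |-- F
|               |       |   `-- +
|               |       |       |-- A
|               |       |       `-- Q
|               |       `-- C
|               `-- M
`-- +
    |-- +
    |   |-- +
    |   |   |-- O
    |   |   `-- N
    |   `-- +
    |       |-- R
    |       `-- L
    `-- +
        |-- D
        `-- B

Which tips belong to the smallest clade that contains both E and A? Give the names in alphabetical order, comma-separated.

Tracing E: it sits inside (E,G).
Tracing A: it sits inside (A,Q).
The smallest clade enclosing both is (((P,K),(E,G)),((H,S),(J,((I,((F,(A,Q)),C)),M)))); the answer is its 13 terminal taxa in alphabetical order.

A, C, E, F, G, H, I, J, K, M, P, Q, S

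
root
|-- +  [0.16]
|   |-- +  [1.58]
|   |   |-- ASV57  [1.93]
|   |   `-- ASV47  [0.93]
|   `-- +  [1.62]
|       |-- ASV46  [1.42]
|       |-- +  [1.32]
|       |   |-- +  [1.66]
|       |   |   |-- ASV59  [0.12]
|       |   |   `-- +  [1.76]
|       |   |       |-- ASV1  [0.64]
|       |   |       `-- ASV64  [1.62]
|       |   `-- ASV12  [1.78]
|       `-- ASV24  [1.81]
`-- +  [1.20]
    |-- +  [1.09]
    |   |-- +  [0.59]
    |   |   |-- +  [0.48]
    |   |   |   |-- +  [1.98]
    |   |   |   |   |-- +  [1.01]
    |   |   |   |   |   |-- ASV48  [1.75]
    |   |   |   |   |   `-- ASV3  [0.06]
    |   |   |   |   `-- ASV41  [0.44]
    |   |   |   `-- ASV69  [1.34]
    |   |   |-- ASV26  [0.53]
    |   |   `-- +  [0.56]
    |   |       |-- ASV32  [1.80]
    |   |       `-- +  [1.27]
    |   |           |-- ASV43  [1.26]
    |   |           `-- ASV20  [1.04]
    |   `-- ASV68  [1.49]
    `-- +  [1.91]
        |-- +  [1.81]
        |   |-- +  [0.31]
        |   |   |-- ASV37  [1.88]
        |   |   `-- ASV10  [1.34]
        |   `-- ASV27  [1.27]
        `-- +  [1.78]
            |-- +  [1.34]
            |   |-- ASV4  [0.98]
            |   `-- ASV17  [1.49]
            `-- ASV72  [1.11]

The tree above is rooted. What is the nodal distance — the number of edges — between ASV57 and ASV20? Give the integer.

9

The MRCA of ASV57 and ASV20 is the root of the tree.
From ASV57 up to that node: 3 branches. From ASV20 up to the same node: 6 branches. Total: 3 + 6 = 9.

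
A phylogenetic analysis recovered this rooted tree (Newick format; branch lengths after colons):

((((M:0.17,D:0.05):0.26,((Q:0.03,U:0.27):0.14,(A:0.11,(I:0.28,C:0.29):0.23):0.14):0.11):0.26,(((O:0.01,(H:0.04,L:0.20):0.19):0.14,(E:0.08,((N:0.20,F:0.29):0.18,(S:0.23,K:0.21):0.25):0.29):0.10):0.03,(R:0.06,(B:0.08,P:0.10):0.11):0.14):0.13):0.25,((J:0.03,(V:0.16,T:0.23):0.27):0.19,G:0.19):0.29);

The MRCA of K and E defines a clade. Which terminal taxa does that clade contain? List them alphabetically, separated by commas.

E, F, K, N, S

Tracing K: it sits inside (S,K).
Tracing E: it sits inside (E,((N,F),(S,K))).
The smallest clade enclosing both is (E,((N,F),(S,K))); the answer is its 5 terminal taxa in alphabetical order.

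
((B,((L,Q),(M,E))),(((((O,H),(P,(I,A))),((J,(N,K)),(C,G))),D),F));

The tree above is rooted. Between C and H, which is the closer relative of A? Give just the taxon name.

The MRCA of A and H subtends ((O,H),(P,(I,A))) (5 taxa).
The MRCA of A and C subtends (((O,H),(P,(I,A))),((J,(N,K)),(C,G))) (10 taxa).
The first is nested inside the second, so A shares a more recent common ancestor with H.

H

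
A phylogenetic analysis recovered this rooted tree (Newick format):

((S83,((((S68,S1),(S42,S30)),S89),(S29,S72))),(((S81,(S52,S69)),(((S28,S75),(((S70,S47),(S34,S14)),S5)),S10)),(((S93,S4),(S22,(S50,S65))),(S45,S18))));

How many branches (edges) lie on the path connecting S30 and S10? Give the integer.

The MRCA of S30 and S10 is the root of the tree.
From S30 up to that node: 6 branches. From S10 up to the same node: 4 branches. Total: 6 + 4 = 10.

10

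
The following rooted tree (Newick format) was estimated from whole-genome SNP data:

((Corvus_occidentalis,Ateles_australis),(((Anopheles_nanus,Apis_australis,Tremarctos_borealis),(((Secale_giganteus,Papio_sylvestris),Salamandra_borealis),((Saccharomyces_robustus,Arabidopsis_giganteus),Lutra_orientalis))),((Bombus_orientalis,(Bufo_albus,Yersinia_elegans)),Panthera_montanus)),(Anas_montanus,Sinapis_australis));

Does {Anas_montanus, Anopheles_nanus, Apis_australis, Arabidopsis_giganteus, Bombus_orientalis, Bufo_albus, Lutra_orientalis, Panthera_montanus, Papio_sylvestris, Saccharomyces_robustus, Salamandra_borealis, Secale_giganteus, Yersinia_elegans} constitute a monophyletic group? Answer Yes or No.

No

The MRCA of the listed taxa is the root, so the smallest clade containing them is the whole tree.
That clade also contains Ateles_australis, Corvus_occidentalis, Sinapis_australis, Tremarctos_borealis, which are not in the proposed group, so the group is not monophyletic.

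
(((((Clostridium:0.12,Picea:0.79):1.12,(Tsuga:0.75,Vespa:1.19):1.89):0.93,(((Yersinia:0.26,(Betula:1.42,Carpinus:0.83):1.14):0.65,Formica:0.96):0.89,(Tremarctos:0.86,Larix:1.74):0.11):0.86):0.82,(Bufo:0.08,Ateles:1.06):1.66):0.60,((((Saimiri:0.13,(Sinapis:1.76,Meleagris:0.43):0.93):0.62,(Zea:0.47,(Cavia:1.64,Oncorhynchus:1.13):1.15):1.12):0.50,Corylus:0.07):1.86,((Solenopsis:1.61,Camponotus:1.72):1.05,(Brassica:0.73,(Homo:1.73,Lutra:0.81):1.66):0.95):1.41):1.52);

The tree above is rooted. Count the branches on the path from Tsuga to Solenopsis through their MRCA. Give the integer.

The MRCA of Tsuga and Solenopsis is the root of the tree.
From Tsuga up to that node: 5 branches. From Solenopsis up to the same node: 4 branches. Total: 5 + 4 = 9.

9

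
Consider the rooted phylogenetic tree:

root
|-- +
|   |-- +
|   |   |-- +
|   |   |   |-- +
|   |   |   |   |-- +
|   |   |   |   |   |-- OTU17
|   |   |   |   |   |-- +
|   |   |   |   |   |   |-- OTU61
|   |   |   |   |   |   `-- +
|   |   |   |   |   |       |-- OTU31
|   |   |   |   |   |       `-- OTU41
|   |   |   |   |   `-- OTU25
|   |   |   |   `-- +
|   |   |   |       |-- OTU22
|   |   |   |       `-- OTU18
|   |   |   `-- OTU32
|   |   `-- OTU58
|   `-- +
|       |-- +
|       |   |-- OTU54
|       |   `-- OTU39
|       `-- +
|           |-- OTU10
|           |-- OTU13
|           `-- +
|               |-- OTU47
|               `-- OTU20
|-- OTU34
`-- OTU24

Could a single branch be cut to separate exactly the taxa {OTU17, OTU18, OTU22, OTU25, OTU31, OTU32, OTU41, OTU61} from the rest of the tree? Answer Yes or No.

The most recent common ancestor of these taxa subtends (((OTU17,(OTU61,(OTU31,OTU41)),OTU25),(OTU22,OTU18)),OTU32).
That clade has exactly 8 tips — every listed taxon and nothing else — so the group is monophyletic.

Yes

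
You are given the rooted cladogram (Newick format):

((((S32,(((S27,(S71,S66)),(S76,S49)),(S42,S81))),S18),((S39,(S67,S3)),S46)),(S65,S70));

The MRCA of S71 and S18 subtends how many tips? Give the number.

The MRCA of S71 and S18 is the node subtending ((S32,(((S27,(S71,S66)),(S76,S49)),(S42,S81))),S18).
That clade contains 9 terminal taxa: S18, S27, S32, S42, S49, S66, S71, S76, S81.

9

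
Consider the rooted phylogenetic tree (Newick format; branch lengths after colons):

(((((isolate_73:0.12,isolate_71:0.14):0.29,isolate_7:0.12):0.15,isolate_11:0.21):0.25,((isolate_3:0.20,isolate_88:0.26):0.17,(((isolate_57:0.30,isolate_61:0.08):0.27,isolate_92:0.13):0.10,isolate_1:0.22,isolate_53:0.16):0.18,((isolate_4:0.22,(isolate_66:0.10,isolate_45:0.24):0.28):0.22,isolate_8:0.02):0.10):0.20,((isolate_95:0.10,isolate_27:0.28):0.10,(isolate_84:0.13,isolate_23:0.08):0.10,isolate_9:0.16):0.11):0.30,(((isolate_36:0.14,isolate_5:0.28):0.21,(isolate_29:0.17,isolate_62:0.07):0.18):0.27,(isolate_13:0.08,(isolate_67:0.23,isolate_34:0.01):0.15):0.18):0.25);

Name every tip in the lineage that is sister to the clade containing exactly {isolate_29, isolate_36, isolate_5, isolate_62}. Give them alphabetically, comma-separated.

The clade containing exactly {isolate_29, isolate_36, isolate_5, isolate_62} attaches to the tree at the node subtending (((isolate_36,isolate_5),(isolate_29,isolate_62)),(isolate_13,(isolate_67,isolate_34))).
The other lineage descending from that same node — the sister group — is (isolate_13,(isolate_67,isolate_34)); its 3 tips in alphabetical order are the answer.

isolate_13, isolate_34, isolate_67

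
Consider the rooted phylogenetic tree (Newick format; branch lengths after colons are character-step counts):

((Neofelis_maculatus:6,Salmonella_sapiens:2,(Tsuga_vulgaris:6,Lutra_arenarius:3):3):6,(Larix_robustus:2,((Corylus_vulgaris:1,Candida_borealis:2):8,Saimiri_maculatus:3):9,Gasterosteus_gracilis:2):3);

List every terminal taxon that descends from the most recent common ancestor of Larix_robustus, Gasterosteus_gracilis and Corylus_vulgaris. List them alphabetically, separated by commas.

Tracing Larix_robustus: it sits inside (Larix_robustus,((Corylus_vulgaris,Candida_borealis),Saimiri_maculatus),Gasterosteus_gracilis).
Tracing Gasterosteus_gracilis: it sits inside (Larix_robustus,((Corylus_vulgaris,Candida_borealis),Saimiri_maculatus),Gasterosteus_gracilis).
Tracing Corylus_vulgaris: it sits inside (Corylus_vulgaris,Candida_borealis).
The smallest clade enclosing all 3 is (Larix_robustus,((Corylus_vulgaris,Candida_borealis),Saimiri_maculatus),Gasterosteus_gracilis); the answer is its 5 terminal taxa in alphabetical order.

Candida_borealis, Corylus_vulgaris, Gasterosteus_gracilis, Larix_robustus, Saimiri_maculatus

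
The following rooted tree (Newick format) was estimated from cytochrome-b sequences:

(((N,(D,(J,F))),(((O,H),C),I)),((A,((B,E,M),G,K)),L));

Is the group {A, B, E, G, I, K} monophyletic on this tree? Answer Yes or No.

No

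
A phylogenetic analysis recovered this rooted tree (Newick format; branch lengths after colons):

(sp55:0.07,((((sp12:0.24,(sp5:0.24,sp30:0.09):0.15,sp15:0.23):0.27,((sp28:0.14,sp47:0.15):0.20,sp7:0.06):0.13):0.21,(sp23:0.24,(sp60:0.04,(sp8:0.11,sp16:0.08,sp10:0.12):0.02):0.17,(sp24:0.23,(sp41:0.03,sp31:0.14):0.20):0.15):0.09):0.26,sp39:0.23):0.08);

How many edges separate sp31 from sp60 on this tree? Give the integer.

5

The MRCA of sp31 and sp60 is the node subtending (sp23,(sp60,(sp8,sp16,sp10)),(sp24,(sp41,sp31))).
From sp31 up to that node: 3 branches. From sp60 up to the same node: 2 branches. Total: 3 + 2 = 5.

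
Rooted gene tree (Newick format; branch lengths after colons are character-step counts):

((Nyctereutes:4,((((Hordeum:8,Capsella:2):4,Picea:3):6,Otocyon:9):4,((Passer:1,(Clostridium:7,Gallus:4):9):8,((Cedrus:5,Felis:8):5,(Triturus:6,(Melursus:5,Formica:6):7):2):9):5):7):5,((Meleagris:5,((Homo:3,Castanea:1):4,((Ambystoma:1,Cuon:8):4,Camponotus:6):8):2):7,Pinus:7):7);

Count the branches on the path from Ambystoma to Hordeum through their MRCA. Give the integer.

12

The MRCA of Ambystoma and Hordeum is the root of the tree.
From Ambystoma up to that node: 6 branches. From Hordeum up to the same node: 6 branches. Total: 6 + 6 = 12.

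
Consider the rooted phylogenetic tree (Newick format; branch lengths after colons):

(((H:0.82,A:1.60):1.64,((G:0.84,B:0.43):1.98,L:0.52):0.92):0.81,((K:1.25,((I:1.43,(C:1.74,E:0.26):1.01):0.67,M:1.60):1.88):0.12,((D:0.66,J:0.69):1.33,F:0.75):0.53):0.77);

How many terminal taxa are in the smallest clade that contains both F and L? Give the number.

The MRCA of F and L is the root, so the clade is the entire tree.
That clade contains 13 terminal taxa: A, B, C, D, E, F, G, H, I, J, K, L, M.

13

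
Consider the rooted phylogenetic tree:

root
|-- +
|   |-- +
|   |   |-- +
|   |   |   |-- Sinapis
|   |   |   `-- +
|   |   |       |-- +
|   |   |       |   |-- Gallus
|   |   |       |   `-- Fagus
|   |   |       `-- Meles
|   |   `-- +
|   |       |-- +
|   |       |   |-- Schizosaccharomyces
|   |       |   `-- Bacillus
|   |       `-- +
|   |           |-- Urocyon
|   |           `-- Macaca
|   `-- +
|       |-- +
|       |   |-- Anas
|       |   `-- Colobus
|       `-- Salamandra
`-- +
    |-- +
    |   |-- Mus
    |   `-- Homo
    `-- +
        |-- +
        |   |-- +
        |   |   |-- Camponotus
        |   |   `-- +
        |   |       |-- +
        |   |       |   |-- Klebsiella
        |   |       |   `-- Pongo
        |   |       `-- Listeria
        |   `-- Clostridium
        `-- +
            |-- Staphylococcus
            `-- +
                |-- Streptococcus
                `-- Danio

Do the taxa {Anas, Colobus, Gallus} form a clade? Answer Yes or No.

The MRCA of the listed taxa subtends (((Sinapis,((Gallus,Fagus),Meles)),((Schizosaccharomyces,Bacillus),(Urocyon,Macaca))),((Anas,Colobus),Salamandra)).
That clade also contains Bacillus, Fagus, Macaca, Meles, Salamandra, Schizosaccharomyces, Sinapis, Urocyon, which are not in the proposed group, so the group is not monophyletic.

No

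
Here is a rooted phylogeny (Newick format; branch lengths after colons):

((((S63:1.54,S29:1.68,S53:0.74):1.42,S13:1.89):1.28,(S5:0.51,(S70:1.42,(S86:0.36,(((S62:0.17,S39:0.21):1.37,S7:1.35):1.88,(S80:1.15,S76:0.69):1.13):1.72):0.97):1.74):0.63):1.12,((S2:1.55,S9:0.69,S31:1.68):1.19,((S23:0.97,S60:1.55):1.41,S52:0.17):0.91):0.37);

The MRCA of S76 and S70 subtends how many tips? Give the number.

7

The MRCA of S76 and S70 is the node subtending (S70,(S86,(((S62,S39),S7),(S80,S76)))).
That clade contains 7 terminal taxa: S39, S62, S7, S70, S76, S80, S86.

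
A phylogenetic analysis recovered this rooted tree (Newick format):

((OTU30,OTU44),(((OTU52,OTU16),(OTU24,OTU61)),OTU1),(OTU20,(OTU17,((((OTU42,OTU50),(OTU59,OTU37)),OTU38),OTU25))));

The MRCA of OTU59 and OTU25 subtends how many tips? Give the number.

The MRCA of OTU59 and OTU25 is the node subtending ((((OTU42,OTU50),(OTU59,OTU37)),OTU38),OTU25).
That clade contains 6 terminal taxa: OTU25, OTU37, OTU38, OTU42, OTU50, OTU59.

6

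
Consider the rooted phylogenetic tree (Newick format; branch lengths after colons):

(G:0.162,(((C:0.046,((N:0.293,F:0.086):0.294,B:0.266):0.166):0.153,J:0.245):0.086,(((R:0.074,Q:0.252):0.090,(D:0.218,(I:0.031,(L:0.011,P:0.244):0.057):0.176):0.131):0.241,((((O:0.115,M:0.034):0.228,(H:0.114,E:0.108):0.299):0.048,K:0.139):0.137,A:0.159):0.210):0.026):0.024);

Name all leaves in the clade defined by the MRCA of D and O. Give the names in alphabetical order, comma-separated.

Tracing D: it sits inside (D,(I,(L,P))).
Tracing O: it sits inside (O,M).
The smallest clade enclosing both is (((R,Q),(D,(I,(L,P)))),((((O,M),(H,E)),K),A)); the answer is its 12 terminal taxa in alphabetical order.

A, D, E, H, I, K, L, M, O, P, Q, R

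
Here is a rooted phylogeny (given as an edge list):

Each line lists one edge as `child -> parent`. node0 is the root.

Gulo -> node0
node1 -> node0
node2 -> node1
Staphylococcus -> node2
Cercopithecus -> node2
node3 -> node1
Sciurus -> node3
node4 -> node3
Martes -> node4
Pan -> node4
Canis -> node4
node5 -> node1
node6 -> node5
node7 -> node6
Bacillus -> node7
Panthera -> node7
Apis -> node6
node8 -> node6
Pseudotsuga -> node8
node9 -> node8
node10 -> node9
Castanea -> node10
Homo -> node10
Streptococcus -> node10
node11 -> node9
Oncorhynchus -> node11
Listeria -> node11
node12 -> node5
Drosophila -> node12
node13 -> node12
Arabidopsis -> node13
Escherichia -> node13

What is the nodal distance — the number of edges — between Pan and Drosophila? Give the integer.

The MRCA of Pan and Drosophila is the node subtending ((Staphylococcus,Cercopithecus),(Sciurus,(Martes,Pan,Canis)),(((Bacillus,Panthera),Apis,(Pseudotsuga,((Castanea,Homo,Streptococcus),(Oncorhynchus,Listeria)))),(Drosophila,(Arabidopsis,Escherichia)))).
From Pan up to that node: 3 branches. From Drosophila up to the same node: 3 branches. Total: 3 + 3 = 6.

6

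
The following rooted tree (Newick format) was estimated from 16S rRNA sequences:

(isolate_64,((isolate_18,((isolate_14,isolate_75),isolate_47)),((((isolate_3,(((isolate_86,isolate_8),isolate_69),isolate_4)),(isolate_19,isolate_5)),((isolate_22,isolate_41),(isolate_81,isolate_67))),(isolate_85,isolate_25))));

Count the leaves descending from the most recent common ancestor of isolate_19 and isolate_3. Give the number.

7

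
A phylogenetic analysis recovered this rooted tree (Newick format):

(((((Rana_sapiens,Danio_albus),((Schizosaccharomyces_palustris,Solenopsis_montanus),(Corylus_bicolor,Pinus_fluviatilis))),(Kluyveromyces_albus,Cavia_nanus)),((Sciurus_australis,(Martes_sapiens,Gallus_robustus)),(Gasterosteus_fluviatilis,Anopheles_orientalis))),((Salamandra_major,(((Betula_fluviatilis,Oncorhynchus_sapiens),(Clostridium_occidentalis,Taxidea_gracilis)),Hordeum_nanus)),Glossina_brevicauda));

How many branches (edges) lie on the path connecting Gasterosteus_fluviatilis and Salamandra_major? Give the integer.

7

The MRCA of Gasterosteus_fluviatilis and Salamandra_major is the root of the tree.
From Gasterosteus_fluviatilis up to that node: 4 branches. From Salamandra_major up to the same node: 3 branches. Total: 4 + 3 = 7.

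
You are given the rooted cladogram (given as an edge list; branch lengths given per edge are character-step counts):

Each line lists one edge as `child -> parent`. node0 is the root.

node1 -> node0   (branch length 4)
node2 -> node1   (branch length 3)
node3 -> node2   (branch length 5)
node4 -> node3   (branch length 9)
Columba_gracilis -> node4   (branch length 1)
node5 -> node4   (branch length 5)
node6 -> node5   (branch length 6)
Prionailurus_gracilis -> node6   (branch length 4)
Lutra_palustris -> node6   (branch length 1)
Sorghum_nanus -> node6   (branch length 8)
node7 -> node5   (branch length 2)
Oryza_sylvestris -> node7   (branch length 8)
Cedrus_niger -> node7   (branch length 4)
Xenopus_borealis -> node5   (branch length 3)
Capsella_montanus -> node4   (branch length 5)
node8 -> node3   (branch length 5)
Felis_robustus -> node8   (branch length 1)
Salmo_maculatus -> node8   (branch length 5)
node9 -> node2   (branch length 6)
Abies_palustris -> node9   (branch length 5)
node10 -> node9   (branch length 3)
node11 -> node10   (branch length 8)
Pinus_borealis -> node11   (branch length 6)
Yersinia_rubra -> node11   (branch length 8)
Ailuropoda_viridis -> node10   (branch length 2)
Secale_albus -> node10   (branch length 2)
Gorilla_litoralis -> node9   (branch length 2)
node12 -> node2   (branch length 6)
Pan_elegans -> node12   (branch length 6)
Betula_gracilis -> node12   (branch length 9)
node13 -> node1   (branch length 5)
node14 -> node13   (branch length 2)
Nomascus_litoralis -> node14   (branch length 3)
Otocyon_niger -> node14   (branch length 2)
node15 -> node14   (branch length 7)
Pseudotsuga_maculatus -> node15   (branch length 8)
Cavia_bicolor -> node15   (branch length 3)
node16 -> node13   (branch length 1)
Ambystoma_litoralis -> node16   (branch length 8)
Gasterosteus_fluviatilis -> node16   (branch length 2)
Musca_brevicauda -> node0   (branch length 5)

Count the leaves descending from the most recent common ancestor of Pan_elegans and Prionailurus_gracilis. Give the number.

The MRCA of Pan_elegans and Prionailurus_gracilis is the node subtending (((Columba_gracilis,((Prionailurus_gracilis,Lutra_palustris,Sorghum_nanus),(Oryza_sylvestris,Cedrus_niger),Xenopus_borealis),Capsella_montanus),(Felis_robustus,Salmo_maculatus)),(Abies_palustris,((Pinus_borealis,Yersinia_rubra),Ailuropoda_viridis,Secale_albus),Gorilla_litoralis),(Pan_elegans,Betula_gracilis)).
That clade contains 18 terminal taxa: Abies_palustris, Ailuropoda_viridis, Betula_gracilis, Capsella_montanus, Cedrus_niger, Columba_gracilis, Felis_robustus, Gorilla_litoralis, Lutra_palustris, Oryza_sylvestris, Pan_elegans, Pinus_borealis, Prionailurus_gracilis, Salmo_maculatus, Secale_albus, Sorghum_nanus, Xenopus_borealis, Yersinia_rubra.

18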